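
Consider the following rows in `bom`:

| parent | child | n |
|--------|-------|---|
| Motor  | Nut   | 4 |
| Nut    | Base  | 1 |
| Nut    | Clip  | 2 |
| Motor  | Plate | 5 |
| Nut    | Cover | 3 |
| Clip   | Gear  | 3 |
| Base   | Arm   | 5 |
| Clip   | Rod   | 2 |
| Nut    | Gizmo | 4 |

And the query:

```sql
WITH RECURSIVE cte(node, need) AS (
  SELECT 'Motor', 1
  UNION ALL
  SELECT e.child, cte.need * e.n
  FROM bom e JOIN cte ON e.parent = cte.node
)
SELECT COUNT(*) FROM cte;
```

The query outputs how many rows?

10

Base: (Motor, need=1).
Iteration 1: components of {Motor} -> Nut = 1*4 = 4, Plate = 1*5 = 5.
Iteration 2: components of {Nut,Plate} -> Base = 4*1 = 4, Clip = 4*2 = 8, Cover = 4*3 = 12, Gizmo = 4*4 = 16.
Iteration 3: components of {Base,Clip,Cover,Gizmo} -> Arm = 4*5 = 20, Gear = 8*3 = 24, Rod = 8*2 = 16.
Iteration 4: no further components; recursion stops.
Total rows emitted: 10.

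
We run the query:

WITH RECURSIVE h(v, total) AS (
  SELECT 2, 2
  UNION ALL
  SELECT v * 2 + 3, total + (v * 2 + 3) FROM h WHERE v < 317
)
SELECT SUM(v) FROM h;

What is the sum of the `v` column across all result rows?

614

Base: v=2, total=2.
Iteration 1: 2 < 317 holds -> v = 2 * 2 + 3 = 7, total = 2 + 7 = 9.
Iteration 2: 7 < 317 holds -> v = 7 * 2 + 3 = 17, total = 9 + 17 = 26.
Iteration 3: 17 < 317 holds -> v = 17 * 2 + 3 = 37, total = 26 + 37 = 63.
Iteration 4: 37 < 317 holds -> v = 37 * 2 + 3 = 77, total = 63 + 77 = 140.
Iteration 5: 77 < 317 holds -> v = 77 * 2 + 3 = 157, total = 140 + 157 = 297.
Iteration 6: 157 < 317 holds -> v = 157 * 2 + 3 = 317, total = 297 + 317 = 614.
Iteration 7: 317 < 317 fails; recursion stops.
SUM(v) = 2 + 7 + 17 + 37 + 77 + 157 + 317 = 614.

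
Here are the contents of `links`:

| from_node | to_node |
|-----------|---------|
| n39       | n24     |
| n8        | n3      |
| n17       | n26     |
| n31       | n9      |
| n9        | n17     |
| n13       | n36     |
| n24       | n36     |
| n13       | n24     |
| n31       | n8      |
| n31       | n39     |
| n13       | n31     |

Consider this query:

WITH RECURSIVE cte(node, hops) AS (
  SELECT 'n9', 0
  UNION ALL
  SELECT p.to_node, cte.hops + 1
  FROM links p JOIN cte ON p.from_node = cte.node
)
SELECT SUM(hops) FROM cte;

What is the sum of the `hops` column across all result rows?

3

Base: (n9, hops=0).
Iteration 1: edges from {n9} -> (n17, hops=1).
Iteration 2: edges from {n17} -> (n26, hops=2).
Iteration 3: no outgoing edges from {n26}; recursion stops.
SUM(hops) = 0 + 1 + 2 = 3.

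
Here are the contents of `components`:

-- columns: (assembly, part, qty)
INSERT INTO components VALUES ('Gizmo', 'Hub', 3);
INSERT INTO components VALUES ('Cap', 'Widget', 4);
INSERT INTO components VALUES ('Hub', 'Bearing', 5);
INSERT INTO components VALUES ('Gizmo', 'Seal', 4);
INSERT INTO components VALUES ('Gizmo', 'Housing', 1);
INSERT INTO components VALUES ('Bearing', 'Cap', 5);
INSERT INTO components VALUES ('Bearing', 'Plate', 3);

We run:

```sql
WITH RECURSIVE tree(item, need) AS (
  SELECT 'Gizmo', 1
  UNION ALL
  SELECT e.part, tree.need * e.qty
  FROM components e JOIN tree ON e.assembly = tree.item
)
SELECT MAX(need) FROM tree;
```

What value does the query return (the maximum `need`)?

Base: (Gizmo, need=1).
Iteration 1: components of {Gizmo} -> Housing = 1*1 = 1, Hub = 1*3 = 3, Seal = 1*4 = 4.
Iteration 2: components of {Housing,Hub,Seal} -> Bearing = 3*5 = 15.
Iteration 3: components of {Bearing} -> Cap = 15*5 = 75, Plate = 15*3 = 45.
Iteration 4: components of {Cap,Plate} -> Widget = 75*4 = 300.
Iteration 5: no further components; recursion stops.
need values: 1, 1, 3, 4, 15, 75, 45, 300; the maximum is 300.

300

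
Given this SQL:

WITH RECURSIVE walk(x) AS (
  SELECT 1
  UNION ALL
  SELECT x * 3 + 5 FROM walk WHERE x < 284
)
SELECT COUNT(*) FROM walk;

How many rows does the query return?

6

Base: x=1.
Iteration 1: 1 < 284 holds -> x = 1 * 3 + 5 = 8.
Iteration 2: 8 < 284 holds -> x = 8 * 3 + 5 = 29.
Iteration 3: 29 < 284 holds -> x = 29 * 3 + 5 = 92.
Iteration 4: 92 < 284 holds -> x = 92 * 3 + 5 = 281.
Iteration 5: 281 < 284 holds -> x = 281 * 3 + 5 = 848.
Iteration 6: 848 < 284 fails; recursion stops.
Total rows emitted: 6.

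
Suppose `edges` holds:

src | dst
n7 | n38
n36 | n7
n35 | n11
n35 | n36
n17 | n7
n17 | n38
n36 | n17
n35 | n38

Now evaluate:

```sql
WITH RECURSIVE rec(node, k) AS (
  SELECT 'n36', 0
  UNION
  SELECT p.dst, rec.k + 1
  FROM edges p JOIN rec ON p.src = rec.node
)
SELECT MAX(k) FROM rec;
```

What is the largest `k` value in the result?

Base: (n36, k=0).
Iteration 1: edges from {n36} -> (n17, k=1), (n7, k=1).
Iteration 2: edges from {n17,n7} -> (n38, k=2), (n7, k=2). [UNION drops 1 duplicate row(s)]
Iteration 3: edges from {n38,n7} -> (n38, k=3).
Iteration 4: no outgoing edges from {n38}; recursion stops.
k values: 0, 1, 1, 2, 2, 3; the maximum is 3.

3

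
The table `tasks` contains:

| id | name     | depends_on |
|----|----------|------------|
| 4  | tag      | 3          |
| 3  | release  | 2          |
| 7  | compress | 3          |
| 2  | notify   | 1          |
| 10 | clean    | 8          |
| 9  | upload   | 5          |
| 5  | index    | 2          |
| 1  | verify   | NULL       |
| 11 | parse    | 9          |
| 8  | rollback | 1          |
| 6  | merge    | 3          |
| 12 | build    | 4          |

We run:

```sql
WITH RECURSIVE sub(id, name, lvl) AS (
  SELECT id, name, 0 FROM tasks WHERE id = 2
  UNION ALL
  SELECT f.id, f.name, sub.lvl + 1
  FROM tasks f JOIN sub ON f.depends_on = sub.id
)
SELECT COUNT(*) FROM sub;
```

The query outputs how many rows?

9

Base: id=2 (notify) at lvl 0.
Iteration 1: rows with depends_on in {2} -> release (id 3, lvl 1), index (id 5, lvl 1).
Iteration 2: rows with depends_on in {3,5} -> tag (id 4, lvl 2), merge (id 6, lvl 2), compress (id 7, lvl 2), upload (id 9, lvl 2).
Iteration 3: rows with depends_on in {4,6,7,9} -> parse (id 11, lvl 3), build (id 12, lvl 3).
Iteration 4: no rows with depends_on in {11,12}; recursion stops.
Total rows emitted: 9.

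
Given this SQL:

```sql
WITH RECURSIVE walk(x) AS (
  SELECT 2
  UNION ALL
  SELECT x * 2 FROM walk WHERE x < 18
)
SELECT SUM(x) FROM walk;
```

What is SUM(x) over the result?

62

Base: x=2.
Iteration 1: 2 < 18 holds -> x = 2 * 2 = 4.
Iteration 2: 4 < 18 holds -> x = 4 * 2 = 8.
Iteration 3: 8 < 18 holds -> x = 8 * 2 = 16.
Iteration 4: 16 < 18 holds -> x = 16 * 2 = 32.
Iteration 5: 32 < 18 fails; recursion stops.
SUM(x) = 2 + 4 + 8 + 16 + 32 = 62.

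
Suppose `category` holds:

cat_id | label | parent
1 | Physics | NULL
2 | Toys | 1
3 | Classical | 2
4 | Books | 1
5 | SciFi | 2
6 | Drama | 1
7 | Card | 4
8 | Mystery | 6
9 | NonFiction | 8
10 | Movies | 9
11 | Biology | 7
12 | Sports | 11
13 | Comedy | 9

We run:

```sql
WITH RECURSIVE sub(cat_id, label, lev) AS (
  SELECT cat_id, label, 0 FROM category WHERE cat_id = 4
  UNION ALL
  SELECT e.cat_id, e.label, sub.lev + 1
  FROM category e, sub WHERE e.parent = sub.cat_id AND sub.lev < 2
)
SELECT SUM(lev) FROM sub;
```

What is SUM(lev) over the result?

3

Base: cat_id=4 (Books) at lev 0.
Iteration 1: rows with parent in {4} -> Card (id 7, lev 1).
Iteration 2: rows with parent in {7} -> Biology (id 11, lev 2).
Iteration 3: lev < 2 fails for all current rows; recursion stops.
SUM(lev) = 0 + 1 + 2 = 3.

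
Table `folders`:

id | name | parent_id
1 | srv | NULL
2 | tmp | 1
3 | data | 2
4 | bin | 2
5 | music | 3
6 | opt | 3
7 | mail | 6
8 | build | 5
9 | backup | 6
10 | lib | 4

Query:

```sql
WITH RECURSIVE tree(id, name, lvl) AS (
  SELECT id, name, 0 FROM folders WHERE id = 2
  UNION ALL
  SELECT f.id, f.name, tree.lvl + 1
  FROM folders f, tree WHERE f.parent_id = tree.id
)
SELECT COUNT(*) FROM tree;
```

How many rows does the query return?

Base: id=2 (tmp) at lvl 0.
Iteration 1: rows with parent_id in {2} -> data (id 3, lvl 1), bin (id 4, lvl 1).
Iteration 2: rows with parent_id in {3,4} -> music (id 5, lvl 2), opt (id 6, lvl 2), lib (id 10, lvl 2).
Iteration 3: rows with parent_id in {5,6,10} -> mail (id 7, lvl 3), build (id 8, lvl 3), backup (id 9, lvl 3).
Iteration 4: no rows with parent_id in {7,8,9}; recursion stops.
Total rows emitted: 9.

9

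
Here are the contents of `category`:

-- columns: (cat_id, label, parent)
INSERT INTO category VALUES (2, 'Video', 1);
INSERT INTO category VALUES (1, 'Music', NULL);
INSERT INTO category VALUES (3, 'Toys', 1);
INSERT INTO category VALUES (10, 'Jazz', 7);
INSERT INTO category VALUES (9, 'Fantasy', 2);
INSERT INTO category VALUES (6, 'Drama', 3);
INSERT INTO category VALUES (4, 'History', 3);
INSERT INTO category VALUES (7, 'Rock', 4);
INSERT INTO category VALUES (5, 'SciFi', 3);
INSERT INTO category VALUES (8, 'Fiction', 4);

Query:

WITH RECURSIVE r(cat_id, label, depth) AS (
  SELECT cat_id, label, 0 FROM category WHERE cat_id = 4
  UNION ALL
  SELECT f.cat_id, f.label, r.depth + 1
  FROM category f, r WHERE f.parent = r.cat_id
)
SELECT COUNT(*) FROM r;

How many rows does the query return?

4

Base: cat_id=4 (History) at depth 0.
Iteration 1: rows with parent in {4} -> Rock (id 7, depth 1), Fiction (id 8, depth 1).
Iteration 2: rows with parent in {7,8} -> Jazz (id 10, depth 2).
Iteration 3: no rows with parent in {10}; recursion stops.
Total rows emitted: 4.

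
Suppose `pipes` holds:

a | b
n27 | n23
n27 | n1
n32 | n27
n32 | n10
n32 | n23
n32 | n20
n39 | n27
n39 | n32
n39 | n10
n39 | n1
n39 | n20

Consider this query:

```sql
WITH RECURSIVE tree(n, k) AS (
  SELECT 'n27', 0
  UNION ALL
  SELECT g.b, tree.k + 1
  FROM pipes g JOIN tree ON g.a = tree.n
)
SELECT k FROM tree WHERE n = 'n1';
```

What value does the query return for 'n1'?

1

Base: (n27, k=0).
Iteration 1: edges from {n27} -> (n1, k=1), (n23, k=1).
Iteration 2: no outgoing edges from {n1,n23}; recursion stops.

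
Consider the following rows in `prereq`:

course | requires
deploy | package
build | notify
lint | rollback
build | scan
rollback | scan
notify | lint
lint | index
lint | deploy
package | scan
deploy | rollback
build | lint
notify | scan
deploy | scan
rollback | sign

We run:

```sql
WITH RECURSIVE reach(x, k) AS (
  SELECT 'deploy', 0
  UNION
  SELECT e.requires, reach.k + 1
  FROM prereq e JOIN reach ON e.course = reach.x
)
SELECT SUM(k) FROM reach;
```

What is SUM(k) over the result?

7

Base: (deploy, k=0).
Iteration 1: edges from {deploy} -> (package, k=1), (rollback, k=1), (scan, k=1).
Iteration 2: edges from {package,rollback,scan} -> (scan, k=2), (sign, k=2). [UNION drops 1 duplicate row(s)]
Iteration 3: no outgoing edges from {scan,sign}; recursion stops.
SUM(k) = 0 + 1 + 1 + 1 + 2 + 2 = 7.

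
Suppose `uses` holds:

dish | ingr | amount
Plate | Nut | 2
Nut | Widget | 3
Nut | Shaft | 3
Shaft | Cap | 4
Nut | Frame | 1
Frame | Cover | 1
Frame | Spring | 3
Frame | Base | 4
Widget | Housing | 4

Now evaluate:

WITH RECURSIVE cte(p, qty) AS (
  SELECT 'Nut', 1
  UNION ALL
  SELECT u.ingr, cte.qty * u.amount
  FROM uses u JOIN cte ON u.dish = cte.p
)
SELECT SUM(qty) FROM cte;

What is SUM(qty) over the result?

40

Base: (Nut, qty=1).
Iteration 1: components of {Nut} -> Frame = 1*1 = 1, Shaft = 1*3 = 3, Widget = 1*3 = 3.
Iteration 2: components of {Frame,Shaft,Widget} -> Base = 1*4 = 4, Cap = 3*4 = 12, Cover = 1*1 = 1, Housing = 3*4 = 12, Spring = 1*3 = 3.
Iteration 3: no further components; recursion stops.
SUM(qty) = 1 + 3 + 3 + 1 + 12 + 12 + 1 + 3 + 4 = 40.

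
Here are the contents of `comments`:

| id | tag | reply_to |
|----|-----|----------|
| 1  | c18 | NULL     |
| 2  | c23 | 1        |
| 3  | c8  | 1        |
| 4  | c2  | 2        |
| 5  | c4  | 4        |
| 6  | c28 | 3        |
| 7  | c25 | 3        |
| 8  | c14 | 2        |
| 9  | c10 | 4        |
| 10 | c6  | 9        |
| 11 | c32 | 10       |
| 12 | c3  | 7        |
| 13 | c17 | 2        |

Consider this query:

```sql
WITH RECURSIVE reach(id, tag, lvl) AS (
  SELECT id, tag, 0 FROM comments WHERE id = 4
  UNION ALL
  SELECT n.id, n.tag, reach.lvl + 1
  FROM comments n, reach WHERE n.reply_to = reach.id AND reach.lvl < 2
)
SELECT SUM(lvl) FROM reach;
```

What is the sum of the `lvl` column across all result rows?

Base: id=4 (c2) at lvl 0.
Iteration 1: rows with reply_to in {4} -> c4 (id 5, lvl 1), c10 (id 9, lvl 1).
Iteration 2: rows with reply_to in {5,9} -> c6 (id 10, lvl 2).
Iteration 3: lvl < 2 fails for all current rows; recursion stops.
SUM(lvl) = 0 + 1 + 1 + 2 = 4.

4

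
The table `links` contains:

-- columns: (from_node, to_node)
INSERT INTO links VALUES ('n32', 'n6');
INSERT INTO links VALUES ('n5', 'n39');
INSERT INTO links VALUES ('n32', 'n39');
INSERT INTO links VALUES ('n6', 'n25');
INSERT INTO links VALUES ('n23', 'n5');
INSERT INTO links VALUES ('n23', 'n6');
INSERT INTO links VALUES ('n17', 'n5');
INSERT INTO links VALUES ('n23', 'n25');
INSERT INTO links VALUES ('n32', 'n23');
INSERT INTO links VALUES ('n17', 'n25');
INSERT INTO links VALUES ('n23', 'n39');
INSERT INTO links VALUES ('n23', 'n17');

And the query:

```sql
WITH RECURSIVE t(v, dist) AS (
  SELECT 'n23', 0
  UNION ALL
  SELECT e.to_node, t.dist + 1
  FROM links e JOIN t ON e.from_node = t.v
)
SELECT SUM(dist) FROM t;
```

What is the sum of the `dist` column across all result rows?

Base: (n23, dist=0).
Iteration 1: edges from {n23} -> (n17, dist=1), (n25, dist=1), (n39, dist=1), (n5, dist=1), (n6, dist=1).
Iteration 2: edges from {n17,n25,n39,n5,n6} -> (n25, dist=2) x2, (n39, dist=2), (n5, dist=2). [UNION ALL keeps all 4 new rows, including repeats]
Iteration 3: edges from {n25,n39,n5} -> (n39, dist=3).
Iteration 4: no outgoing edges from {n39}; recursion stops.
SUM(dist) = 0 + 1 + 1 + 1 + 1 + 1 + 2 + 2 + 2 + 2 + 3 = 16.

16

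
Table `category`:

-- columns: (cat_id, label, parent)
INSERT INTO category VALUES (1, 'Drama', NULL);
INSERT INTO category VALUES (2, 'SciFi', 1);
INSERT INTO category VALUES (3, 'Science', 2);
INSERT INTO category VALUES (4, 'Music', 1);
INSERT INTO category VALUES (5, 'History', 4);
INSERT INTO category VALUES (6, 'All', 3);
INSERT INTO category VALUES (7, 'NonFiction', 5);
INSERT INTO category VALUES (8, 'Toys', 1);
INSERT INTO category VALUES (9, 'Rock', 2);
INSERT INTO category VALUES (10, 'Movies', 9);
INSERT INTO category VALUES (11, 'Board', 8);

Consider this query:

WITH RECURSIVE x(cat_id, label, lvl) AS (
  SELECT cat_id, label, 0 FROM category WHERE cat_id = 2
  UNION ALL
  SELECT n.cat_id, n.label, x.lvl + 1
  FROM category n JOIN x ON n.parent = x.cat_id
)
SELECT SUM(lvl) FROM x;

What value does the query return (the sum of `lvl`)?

Base: cat_id=2 (SciFi) at lvl 0.
Iteration 1: rows with parent in {2} -> Science (id 3, lvl 1), Rock (id 9, lvl 1).
Iteration 2: rows with parent in {3,9} -> All (id 6, lvl 2), Movies (id 10, lvl 2).
Iteration 3: no rows with parent in {6,10}; recursion stops.
SUM(lvl) = 0 + 1 + 1 + 2 + 2 = 6.

6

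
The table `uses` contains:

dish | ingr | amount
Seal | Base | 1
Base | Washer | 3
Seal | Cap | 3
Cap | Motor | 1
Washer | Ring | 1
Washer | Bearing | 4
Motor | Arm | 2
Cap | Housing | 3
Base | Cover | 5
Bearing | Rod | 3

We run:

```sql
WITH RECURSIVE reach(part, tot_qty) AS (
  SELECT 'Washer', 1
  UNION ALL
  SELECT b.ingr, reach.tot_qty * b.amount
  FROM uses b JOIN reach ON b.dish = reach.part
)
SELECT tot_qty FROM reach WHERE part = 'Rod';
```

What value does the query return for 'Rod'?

Base: (Washer, tot_qty=1).
Iteration 1: components of {Washer} -> Bearing = 1*4 = 4, Ring = 1*1 = 1.
Iteration 2: components of {Bearing,Ring} -> Rod = 4*3 = 12.
Iteration 3: no further components; recursion stops.

12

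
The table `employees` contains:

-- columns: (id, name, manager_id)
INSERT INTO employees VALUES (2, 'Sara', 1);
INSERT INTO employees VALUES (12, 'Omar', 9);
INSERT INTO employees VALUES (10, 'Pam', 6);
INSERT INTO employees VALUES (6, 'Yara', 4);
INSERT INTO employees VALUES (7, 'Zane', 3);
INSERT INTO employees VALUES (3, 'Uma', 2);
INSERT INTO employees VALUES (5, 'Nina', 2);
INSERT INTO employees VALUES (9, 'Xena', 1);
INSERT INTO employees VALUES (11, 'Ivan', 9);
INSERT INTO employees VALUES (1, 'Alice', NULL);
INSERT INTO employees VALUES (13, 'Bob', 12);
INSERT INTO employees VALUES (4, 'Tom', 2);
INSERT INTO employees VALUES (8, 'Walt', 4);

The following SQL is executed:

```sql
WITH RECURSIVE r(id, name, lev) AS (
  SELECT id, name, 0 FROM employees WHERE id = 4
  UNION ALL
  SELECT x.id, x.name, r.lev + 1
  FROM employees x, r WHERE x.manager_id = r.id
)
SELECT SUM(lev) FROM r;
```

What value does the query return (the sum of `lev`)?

4

Base: id=4 (Tom) at lev 0.
Iteration 1: rows with manager_id in {4} -> Yara (id 6, lev 1), Walt (id 8, lev 1).
Iteration 2: rows with manager_id in {6,8} -> Pam (id 10, lev 2).
Iteration 3: no rows with manager_id in {10}; recursion stops.
SUM(lev) = 0 + 1 + 1 + 2 = 4.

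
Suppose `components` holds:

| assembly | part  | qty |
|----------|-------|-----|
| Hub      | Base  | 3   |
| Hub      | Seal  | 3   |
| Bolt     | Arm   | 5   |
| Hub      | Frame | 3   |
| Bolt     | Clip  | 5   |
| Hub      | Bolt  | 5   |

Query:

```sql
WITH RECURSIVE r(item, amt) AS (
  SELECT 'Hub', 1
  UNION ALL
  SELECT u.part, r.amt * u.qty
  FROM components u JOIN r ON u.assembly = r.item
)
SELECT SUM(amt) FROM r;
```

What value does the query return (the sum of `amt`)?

65

Base: (Hub, amt=1).
Iteration 1: components of {Hub} -> Base = 1*3 = 3, Bolt = 1*5 = 5, Frame = 1*3 = 3, Seal = 1*3 = 3.
Iteration 2: components of {Base,Bolt,Frame,Seal} -> Arm = 5*5 = 25, Clip = 5*5 = 25.
Iteration 3: no further components; recursion stops.
SUM(amt) = 1 + 5 + 3 + 3 + 3 + 25 + 25 = 65.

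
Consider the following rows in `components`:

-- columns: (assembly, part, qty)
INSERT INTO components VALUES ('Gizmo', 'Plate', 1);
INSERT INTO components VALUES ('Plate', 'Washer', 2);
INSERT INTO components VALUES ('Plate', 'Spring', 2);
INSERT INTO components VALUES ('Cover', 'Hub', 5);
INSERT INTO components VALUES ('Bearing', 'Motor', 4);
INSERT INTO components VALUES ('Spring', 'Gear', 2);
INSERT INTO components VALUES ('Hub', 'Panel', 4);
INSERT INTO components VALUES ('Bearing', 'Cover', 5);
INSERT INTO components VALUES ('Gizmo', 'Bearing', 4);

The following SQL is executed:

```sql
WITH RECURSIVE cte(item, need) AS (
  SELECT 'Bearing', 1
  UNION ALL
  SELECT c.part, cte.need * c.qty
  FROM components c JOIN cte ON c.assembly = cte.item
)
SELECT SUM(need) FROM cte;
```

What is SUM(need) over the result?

135

Base: (Bearing, need=1).
Iteration 1: components of {Bearing} -> Cover = 1*5 = 5, Motor = 1*4 = 4.
Iteration 2: components of {Cover,Motor} -> Hub = 5*5 = 25.
Iteration 3: components of {Hub} -> Panel = 25*4 = 100.
Iteration 4: no further components; recursion stops.
SUM(need) = 1 + 5 + 4 + 25 + 100 = 135.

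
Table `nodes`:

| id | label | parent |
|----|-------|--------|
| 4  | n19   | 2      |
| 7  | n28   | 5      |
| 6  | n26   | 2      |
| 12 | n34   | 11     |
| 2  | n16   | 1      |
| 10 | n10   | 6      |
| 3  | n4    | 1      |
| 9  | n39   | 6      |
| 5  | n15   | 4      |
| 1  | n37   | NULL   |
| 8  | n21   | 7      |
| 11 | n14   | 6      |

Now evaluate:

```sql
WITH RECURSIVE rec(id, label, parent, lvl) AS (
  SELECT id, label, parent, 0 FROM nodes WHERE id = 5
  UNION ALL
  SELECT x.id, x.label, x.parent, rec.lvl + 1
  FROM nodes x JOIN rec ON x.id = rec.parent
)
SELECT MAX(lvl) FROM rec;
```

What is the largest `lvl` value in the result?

Base: id=5 (n15), parent=4, lvl 0.
Iteration 1: join on id=4 -> n19 (id 4, parent=2, lvl 1).
Iteration 2: join on id=2 -> n16 (id 2, parent=1, lvl 2).
Iteration 3: join on id=1 -> n37 (id 1, parent=NULL, lvl 3).
Iteration 4: parent is NULL; no match; recursion stops.
lvl values: 0, 1, 2, 3; the maximum is 3.

3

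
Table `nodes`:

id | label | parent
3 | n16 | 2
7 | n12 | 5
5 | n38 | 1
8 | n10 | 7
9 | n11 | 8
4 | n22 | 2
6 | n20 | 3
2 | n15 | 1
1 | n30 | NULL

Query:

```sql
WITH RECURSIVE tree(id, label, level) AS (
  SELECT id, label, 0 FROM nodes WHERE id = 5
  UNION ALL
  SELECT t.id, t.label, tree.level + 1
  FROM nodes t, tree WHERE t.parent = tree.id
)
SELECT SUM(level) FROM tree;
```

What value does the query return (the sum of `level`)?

Base: id=5 (n38) at level 0.
Iteration 1: rows with parent in {5} -> n12 (id 7, level 1).
Iteration 2: rows with parent in {7} -> n10 (id 8, level 2).
Iteration 3: rows with parent in {8} -> n11 (id 9, level 3).
Iteration 4: no rows with parent in {9}; recursion stops.
SUM(level) = 0 + 1 + 2 + 3 = 6.

6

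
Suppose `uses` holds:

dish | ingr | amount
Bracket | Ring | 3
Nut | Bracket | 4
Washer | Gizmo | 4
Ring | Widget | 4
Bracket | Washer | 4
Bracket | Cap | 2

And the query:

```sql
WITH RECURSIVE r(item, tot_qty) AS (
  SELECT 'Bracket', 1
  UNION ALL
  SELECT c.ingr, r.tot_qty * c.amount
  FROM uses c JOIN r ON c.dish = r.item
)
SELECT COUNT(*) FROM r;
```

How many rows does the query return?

6

Base: (Bracket, tot_qty=1).
Iteration 1: components of {Bracket} -> Cap = 1*2 = 2, Ring = 1*3 = 3, Washer = 1*4 = 4.
Iteration 2: components of {Cap,Ring,Washer} -> Gizmo = 4*4 = 16, Widget = 3*4 = 12.
Iteration 3: no further components; recursion stops.
Total rows emitted: 6.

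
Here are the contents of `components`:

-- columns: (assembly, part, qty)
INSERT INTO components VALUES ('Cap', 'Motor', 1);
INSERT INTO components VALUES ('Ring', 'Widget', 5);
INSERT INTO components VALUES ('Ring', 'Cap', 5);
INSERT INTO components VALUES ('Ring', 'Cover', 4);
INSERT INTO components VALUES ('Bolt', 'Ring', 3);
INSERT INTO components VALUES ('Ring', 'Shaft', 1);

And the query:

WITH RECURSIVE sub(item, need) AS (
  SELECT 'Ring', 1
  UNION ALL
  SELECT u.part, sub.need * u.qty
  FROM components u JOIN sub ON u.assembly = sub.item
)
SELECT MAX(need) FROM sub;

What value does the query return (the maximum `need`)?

5

Base: (Ring, need=1).
Iteration 1: components of {Ring} -> Cap = 1*5 = 5, Cover = 1*4 = 4, Shaft = 1*1 = 1, Widget = 1*5 = 5.
Iteration 2: components of {Cap,Cover,Shaft,Widget} -> Motor = 5*1 = 5.
Iteration 3: no further components; recursion stops.
need values: 1, 5, 4, 1, 5, 5; the maximum is 5.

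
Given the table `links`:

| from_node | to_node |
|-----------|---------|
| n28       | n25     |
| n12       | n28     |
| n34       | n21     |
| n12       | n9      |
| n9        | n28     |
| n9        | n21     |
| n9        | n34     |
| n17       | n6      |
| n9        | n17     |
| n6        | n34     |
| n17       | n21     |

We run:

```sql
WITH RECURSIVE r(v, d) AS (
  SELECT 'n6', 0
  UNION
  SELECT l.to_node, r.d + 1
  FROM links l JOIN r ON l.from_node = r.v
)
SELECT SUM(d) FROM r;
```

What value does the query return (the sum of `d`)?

3

Base: (n6, d=0).
Iteration 1: edges from {n6} -> (n34, d=1).
Iteration 2: edges from {n34} -> (n21, d=2).
Iteration 3: no outgoing edges from {n21}; recursion stops.
SUM(d) = 0 + 1 + 2 = 3.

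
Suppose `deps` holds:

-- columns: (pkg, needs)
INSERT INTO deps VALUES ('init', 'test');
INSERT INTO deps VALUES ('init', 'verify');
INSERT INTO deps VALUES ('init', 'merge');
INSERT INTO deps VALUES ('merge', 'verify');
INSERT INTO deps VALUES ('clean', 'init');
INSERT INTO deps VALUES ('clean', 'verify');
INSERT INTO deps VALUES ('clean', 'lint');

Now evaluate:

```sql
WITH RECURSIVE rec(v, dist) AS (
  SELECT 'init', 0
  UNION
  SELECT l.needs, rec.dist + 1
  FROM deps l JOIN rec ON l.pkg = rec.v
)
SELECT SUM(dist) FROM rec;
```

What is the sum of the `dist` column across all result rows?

Base: (init, dist=0).
Iteration 1: edges from {init} -> (merge, dist=1), (test, dist=1), (verify, dist=1).
Iteration 2: edges from {merge,test,verify} -> (verify, dist=2).
Iteration 3: no outgoing edges from {verify}; recursion stops.
SUM(dist) = 0 + 1 + 1 + 1 + 2 = 5.

5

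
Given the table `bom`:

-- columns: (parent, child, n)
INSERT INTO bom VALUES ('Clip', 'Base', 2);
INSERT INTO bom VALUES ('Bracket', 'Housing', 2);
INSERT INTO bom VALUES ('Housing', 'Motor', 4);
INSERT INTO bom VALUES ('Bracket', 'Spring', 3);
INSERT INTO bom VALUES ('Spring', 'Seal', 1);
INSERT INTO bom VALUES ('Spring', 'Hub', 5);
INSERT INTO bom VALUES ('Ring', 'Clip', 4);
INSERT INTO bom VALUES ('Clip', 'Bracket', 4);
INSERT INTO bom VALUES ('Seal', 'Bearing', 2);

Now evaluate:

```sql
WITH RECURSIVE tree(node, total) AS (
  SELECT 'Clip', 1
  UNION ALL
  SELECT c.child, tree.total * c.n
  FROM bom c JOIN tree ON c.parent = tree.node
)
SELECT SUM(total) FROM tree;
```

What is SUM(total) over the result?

Base: (Clip, total=1).
Iteration 1: components of {Clip} -> Base = 1*2 = 2, Bracket = 1*4 = 4.
Iteration 2: components of {Base,Bracket} -> Housing = 4*2 = 8, Spring = 4*3 = 12.
Iteration 3: components of {Housing,Spring} -> Hub = 12*5 = 60, Motor = 8*4 = 32, Seal = 12*1 = 12.
Iteration 4: components of {Hub,Motor,Seal} -> Bearing = 12*2 = 24.
Iteration 5: no further components; recursion stops.
SUM(total) = 1 + 4 + 2 + 12 + 8 + 60 + 12 + 32 + 24 = 155.

155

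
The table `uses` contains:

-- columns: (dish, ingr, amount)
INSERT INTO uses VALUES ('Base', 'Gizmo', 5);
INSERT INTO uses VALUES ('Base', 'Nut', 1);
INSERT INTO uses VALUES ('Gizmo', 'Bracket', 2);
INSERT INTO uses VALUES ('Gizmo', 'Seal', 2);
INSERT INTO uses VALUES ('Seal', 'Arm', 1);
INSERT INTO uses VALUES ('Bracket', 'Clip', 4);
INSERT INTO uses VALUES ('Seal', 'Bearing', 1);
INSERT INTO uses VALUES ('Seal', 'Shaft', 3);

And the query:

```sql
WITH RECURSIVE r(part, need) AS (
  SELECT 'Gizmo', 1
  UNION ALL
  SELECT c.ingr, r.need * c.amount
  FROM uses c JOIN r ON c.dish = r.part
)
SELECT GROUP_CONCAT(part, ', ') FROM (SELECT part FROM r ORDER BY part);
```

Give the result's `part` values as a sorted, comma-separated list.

Arm, Bearing, Bracket, Clip, Gizmo, Seal, Shaft

Base: (Gizmo, need=1).
Iteration 1: components of {Gizmo} -> Bracket = 1*2 = 2, Seal = 1*2 = 2.
Iteration 2: components of {Bracket,Seal} -> Arm = 2*1 = 2, Bearing = 2*1 = 2, Clip = 2*4 = 8, Shaft = 2*3 = 6.
Iteration 3: no further components; recursion stops.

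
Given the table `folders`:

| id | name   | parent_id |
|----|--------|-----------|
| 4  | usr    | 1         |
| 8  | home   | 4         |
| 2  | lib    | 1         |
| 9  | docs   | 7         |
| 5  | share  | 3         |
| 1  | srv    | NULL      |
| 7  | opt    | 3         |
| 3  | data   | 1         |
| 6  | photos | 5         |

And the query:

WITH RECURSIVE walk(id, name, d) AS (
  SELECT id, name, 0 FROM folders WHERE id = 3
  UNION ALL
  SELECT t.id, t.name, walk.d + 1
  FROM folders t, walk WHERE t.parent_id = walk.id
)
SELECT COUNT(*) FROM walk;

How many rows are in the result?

5

Base: id=3 (data) at d 0.
Iteration 1: rows with parent_id in {3} -> share (id 5, d 1), opt (id 7, d 1).
Iteration 2: rows with parent_id in {5,7} -> photos (id 6, d 2), docs (id 9, d 2).
Iteration 3: no rows with parent_id in {6,9}; recursion stops.
Total rows emitted: 5.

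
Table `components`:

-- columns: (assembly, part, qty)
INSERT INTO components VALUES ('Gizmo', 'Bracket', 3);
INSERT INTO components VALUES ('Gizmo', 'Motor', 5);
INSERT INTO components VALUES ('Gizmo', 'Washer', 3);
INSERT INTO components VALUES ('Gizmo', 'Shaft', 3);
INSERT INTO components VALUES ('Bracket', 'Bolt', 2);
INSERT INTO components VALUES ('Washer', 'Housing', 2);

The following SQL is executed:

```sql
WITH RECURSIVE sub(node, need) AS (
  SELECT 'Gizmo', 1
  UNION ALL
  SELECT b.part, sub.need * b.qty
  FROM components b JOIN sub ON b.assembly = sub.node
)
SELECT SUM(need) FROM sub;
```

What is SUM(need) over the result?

Base: (Gizmo, need=1).
Iteration 1: components of {Gizmo} -> Bracket = 1*3 = 3, Motor = 1*5 = 5, Shaft = 1*3 = 3, Washer = 1*3 = 3.
Iteration 2: components of {Bracket,Motor,Shaft,Washer} -> Bolt = 3*2 = 6, Housing = 3*2 = 6.
Iteration 3: no further components; recursion stops.
SUM(need) = 1 + 3 + 3 + 5 + 3 + 6 + 6 = 27.

27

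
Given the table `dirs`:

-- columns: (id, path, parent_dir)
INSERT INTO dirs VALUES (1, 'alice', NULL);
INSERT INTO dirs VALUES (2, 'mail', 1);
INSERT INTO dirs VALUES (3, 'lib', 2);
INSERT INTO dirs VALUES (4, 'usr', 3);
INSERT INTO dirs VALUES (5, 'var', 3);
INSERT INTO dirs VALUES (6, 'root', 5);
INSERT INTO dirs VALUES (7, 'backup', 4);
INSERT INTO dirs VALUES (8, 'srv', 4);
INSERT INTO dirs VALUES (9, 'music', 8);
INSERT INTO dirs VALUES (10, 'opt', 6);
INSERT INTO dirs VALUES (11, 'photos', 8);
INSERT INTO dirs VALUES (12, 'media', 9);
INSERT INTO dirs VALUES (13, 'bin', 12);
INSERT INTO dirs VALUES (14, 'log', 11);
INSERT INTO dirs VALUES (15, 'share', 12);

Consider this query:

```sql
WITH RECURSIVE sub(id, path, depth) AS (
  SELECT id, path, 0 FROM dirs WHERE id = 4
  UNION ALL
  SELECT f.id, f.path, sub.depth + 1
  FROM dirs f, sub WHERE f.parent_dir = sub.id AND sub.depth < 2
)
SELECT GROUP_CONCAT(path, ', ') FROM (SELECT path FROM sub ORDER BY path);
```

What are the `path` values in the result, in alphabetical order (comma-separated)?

Base: id=4 (usr) at depth 0.
Iteration 1: rows with parent_dir in {4} -> backup (id 7, depth 1), srv (id 8, depth 1).
Iteration 2: rows with parent_dir in {7,8} -> music (id 9, depth 2), photos (id 11, depth 2).
Iteration 3: depth < 2 fails for all current rows; recursion stops.

backup, music, photos, srv, usr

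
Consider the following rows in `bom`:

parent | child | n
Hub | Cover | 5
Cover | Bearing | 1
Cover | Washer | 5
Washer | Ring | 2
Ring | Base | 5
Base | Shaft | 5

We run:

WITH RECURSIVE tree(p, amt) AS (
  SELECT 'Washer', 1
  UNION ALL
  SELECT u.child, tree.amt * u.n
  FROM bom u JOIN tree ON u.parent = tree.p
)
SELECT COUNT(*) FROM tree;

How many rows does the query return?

Base: (Washer, amt=1).
Iteration 1: components of {Washer} -> Ring = 1*2 = 2.
Iteration 2: components of {Ring} -> Base = 2*5 = 10.
Iteration 3: components of {Base} -> Shaft = 10*5 = 50.
Iteration 4: no further components; recursion stops.
Total rows emitted: 4.

4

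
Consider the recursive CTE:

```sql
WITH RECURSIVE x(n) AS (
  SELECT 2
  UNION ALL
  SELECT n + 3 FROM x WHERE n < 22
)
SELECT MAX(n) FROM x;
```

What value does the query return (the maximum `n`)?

Base: n=2.
Iteration 1: 2 < 22 holds -> n = 2 + 3 = 5.
Iteration 2: 5 < 22 holds -> n = 5 + 3 = 8.
Iteration 3: 8 < 22 holds -> n = 8 + 3 = 11.
Iteration 4: 11 < 22 holds -> n = 11 + 3 = 14.
Iteration 5: 14 < 22 holds -> n = 14 + 3 = 17.
Iteration 6: 17 < 22 holds -> n = 17 + 3 = 20.
Iteration 7: 20 < 22 holds -> n = 20 + 3 = 23.
Iteration 8: 23 < 22 fails; recursion stops.
n values: 2, 5, 8, 11, 14, 17, 20, 23; the maximum is 23.

23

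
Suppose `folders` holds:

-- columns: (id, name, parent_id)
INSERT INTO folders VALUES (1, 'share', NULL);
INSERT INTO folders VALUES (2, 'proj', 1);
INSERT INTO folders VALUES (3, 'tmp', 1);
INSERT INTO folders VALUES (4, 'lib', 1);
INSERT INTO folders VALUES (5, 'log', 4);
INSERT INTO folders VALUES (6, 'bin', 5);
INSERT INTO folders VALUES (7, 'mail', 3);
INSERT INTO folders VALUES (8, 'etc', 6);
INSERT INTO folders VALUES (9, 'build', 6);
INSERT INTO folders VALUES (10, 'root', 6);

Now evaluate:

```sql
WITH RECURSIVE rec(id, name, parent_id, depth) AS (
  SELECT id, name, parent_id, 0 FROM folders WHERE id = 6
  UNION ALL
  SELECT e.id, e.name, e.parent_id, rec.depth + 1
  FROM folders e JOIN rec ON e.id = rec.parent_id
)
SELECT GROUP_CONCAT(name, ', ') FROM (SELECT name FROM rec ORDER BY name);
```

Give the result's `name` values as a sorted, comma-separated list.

Base: id=6 (bin), parent_id=5, depth 0.
Iteration 1: join on id=5 -> log (id 5, parent_id=4, depth 1).
Iteration 2: join on id=4 -> lib (id 4, parent_id=1, depth 2).
Iteration 3: join on id=1 -> share (id 1, parent_id=NULL, depth 3).
Iteration 4: parent_id is NULL; no match; recursion stops.

bin, lib, log, share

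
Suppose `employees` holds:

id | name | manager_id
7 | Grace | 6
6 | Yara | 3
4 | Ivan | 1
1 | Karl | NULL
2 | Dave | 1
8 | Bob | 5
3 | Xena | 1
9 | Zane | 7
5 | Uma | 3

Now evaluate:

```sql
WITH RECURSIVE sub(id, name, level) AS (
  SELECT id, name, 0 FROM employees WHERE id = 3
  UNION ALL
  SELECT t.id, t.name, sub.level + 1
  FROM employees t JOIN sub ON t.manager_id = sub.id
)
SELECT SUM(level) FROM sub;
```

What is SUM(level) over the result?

Base: id=3 (Xena) at level 0.
Iteration 1: rows with manager_id in {3} -> Uma (id 5, level 1), Yara (id 6, level 1).
Iteration 2: rows with manager_id in {5,6} -> Grace (id 7, level 2), Bob (id 8, level 2).
Iteration 3: rows with manager_id in {7,8} -> Zane (id 9, level 3).
Iteration 4: no rows with manager_id in {9}; recursion stops.
SUM(level) = 0 + 1 + 1 + 2 + 2 + 3 = 9.

9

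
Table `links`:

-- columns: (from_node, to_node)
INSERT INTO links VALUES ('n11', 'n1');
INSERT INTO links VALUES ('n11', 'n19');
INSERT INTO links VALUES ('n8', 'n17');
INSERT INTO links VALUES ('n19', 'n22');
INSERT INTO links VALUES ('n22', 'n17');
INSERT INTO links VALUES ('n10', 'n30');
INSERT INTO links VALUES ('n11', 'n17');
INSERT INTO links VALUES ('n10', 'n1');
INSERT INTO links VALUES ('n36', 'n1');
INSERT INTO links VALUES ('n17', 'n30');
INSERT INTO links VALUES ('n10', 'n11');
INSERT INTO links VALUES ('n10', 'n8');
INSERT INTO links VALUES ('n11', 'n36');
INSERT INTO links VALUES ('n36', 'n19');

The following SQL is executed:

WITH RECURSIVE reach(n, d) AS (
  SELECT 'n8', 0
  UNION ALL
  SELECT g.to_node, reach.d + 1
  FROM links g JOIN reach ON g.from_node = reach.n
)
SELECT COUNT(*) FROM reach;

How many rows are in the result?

Base: (n8, d=0).
Iteration 1: edges from {n8} -> (n17, d=1).
Iteration 2: edges from {n17} -> (n30, d=2).
Iteration 3: no outgoing edges from {n30}; recursion stops.
Total rows emitted: 3.

3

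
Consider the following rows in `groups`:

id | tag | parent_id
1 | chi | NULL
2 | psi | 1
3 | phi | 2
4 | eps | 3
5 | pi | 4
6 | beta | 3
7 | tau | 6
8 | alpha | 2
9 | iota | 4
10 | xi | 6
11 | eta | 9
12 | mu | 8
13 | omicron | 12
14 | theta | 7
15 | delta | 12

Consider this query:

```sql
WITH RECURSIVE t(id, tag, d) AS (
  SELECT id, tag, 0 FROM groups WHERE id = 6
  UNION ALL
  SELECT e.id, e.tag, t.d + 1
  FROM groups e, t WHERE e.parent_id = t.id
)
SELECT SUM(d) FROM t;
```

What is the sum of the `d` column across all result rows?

Base: id=6 (beta) at d 0.
Iteration 1: rows with parent_id in {6} -> tau (id 7, d 1), xi (id 10, d 1).
Iteration 2: rows with parent_id in {7,10} -> theta (id 14, d 2).
Iteration 3: no rows with parent_id in {14}; recursion stops.
SUM(d) = 0 + 1 + 1 + 2 = 4.

4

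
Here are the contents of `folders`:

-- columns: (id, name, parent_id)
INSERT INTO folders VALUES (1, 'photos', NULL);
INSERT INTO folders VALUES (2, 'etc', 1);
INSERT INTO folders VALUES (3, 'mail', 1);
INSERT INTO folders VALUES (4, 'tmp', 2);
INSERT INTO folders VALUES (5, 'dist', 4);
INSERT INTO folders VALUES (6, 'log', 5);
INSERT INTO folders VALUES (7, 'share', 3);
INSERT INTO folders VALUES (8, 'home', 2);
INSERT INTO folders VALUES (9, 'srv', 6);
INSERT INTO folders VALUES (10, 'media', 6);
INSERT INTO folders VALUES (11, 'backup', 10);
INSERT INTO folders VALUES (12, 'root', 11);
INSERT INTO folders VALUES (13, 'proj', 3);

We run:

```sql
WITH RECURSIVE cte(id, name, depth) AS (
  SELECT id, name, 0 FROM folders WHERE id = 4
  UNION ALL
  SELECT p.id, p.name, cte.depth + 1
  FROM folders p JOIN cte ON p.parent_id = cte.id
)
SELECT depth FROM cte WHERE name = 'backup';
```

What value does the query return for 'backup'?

4

Base: id=4 (tmp) at depth 0.
Iteration 1: rows with parent_id in {4} -> dist (id 5, depth 1).
Iteration 2: rows with parent_id in {5} -> log (id 6, depth 2).
Iteration 3: rows with parent_id in {6} -> srv (id 9, depth 3), media (id 10, depth 3).
Iteration 4: rows with parent_id in {9,10} -> backup (id 11, depth 4).
Iteration 5: rows with parent_id in {11} -> root (id 12, depth 5).
Iteration 6: no rows with parent_id in {12}; recursion stops.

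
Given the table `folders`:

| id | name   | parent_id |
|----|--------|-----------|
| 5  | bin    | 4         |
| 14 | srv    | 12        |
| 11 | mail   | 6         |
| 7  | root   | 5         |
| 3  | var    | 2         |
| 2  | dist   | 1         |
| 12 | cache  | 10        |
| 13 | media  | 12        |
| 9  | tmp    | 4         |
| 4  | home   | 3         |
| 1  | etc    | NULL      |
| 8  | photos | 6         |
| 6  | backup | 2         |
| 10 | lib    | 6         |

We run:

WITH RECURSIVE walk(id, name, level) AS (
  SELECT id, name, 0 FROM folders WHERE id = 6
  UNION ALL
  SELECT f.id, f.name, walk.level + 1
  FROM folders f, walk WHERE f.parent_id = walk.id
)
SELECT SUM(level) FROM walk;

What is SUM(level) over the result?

11

Base: id=6 (backup) at level 0.
Iteration 1: rows with parent_id in {6} -> photos (id 8, level 1), lib (id 10, level 1), mail (id 11, level 1).
Iteration 2: rows with parent_id in {8,10,11} -> cache (id 12, level 2).
Iteration 3: rows with parent_id in {12} -> media (id 13, level 3), srv (id 14, level 3).
Iteration 4: no rows with parent_id in {13,14}; recursion stops.
SUM(level) = 0 + 1 + 1 + 1 + 2 + 3 + 3 = 11.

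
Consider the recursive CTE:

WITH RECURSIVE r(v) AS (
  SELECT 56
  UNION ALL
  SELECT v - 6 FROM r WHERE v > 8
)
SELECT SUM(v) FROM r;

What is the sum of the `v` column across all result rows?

288

Base: v=56.
Iteration 1: 56 > 8 holds -> v = 56 - 6 = 50.
Iteration 2: 50 > 8 holds -> v = 50 - 6 = 44.
Iteration 3: 44 > 8 holds -> v = 44 - 6 = 38.
Iteration 4: 38 > 8 holds -> v = 38 - 6 = 32.
Iteration 5: 32 > 8 holds -> v = 32 - 6 = 26.
Iteration 6: 26 > 8 holds -> v = 26 - 6 = 20.
Iteration 7: 20 > 8 holds -> v = 20 - 6 = 14.
Iteration 8: 14 > 8 holds -> v = 14 - 6 = 8.
Iteration 9: 8 > 8 fails; recursion stops.
SUM(v) = 56 + 50 + 44 + 38 + 32 + 26 + 20 + 14 + 8 = 288.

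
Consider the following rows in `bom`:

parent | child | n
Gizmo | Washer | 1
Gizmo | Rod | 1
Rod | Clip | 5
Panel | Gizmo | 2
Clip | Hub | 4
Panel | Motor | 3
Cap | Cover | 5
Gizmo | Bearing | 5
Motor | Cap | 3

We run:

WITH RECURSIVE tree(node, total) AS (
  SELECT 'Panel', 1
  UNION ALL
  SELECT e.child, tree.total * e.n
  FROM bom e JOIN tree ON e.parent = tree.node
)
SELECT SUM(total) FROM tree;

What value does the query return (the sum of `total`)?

Base: (Panel, total=1).
Iteration 1: components of {Panel} -> Gizmo = 1*2 = 2, Motor = 1*3 = 3.
Iteration 2: components of {Gizmo,Motor} -> Bearing = 2*5 = 10, Cap = 3*3 = 9, Rod = 2*1 = 2, Washer = 2*1 = 2.
Iteration 3: components of {Bearing,Cap,Rod,Washer} -> Clip = 2*5 = 10, Cover = 9*5 = 45.
Iteration 4: components of {Clip,Cover} -> Hub = 10*4 = 40.
Iteration 5: no further components; recursion stops.
SUM(total) = 1 + 2 + 3 + 2 + 2 + 10 + 9 + 10 + 45 + 40 = 124.

124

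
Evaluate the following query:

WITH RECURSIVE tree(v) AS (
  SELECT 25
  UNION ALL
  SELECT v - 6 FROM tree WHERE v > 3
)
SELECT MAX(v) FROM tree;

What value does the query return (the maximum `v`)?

Base: v=25.
Iteration 1: 25 > 3 holds -> v = 25 - 6 = 19.
Iteration 2: 19 > 3 holds -> v = 19 - 6 = 13.
Iteration 3: 13 > 3 holds -> v = 13 - 6 = 7.
Iteration 4: 7 > 3 holds -> v = 7 - 6 = 1.
Iteration 5: 1 > 3 fails; recursion stops.
v values: 25, 19, 13, 7, 1; the maximum is 25.

25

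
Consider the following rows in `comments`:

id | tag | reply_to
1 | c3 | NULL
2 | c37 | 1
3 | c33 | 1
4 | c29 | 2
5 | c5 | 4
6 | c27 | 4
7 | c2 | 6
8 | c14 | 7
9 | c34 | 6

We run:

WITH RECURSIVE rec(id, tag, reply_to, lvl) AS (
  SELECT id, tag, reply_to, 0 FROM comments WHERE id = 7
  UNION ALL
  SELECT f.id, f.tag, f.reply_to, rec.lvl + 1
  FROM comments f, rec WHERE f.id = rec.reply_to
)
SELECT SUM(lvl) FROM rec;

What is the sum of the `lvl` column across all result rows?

Base: id=7 (c2), reply_to=6, lvl 0.
Iteration 1: join on id=6 -> c27 (id 6, reply_to=4, lvl 1).
Iteration 2: join on id=4 -> c29 (id 4, reply_to=2, lvl 2).
Iteration 3: join on id=2 -> c37 (id 2, reply_to=1, lvl 3).
Iteration 4: join on id=1 -> c3 (id 1, reply_to=NULL, lvl 4).
Iteration 5: reply_to is NULL; no match; recursion stops.
SUM(lvl) = 0 + 1 + 2 + 3 + 4 = 10.

10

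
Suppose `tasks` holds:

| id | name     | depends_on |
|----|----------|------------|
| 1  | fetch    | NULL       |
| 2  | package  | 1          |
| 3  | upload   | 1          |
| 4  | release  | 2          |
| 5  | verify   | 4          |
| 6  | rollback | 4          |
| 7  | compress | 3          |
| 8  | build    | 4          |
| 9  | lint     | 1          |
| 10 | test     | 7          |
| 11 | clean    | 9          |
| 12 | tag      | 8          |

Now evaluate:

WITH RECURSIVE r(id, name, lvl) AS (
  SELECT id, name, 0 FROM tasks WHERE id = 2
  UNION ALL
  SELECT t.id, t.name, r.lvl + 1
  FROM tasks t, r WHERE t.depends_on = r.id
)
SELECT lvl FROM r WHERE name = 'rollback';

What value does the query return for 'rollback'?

Base: id=2 (package) at lvl 0.
Iteration 1: rows with depends_on in {2} -> release (id 4, lvl 1).
Iteration 2: rows with depends_on in {4} -> verify (id 5, lvl 2), rollback (id 6, lvl 2), build (id 8, lvl 2).
Iteration 3: rows with depends_on in {5,6,8} -> tag (id 12, lvl 3).
Iteration 4: no rows with depends_on in {12}; recursion stops.

2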